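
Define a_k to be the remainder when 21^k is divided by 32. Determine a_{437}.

We have a_1 = 21,  a_2 = 25,  a_3 = 13,  a_4 = 17,  a_5 = 5,  a_6 = 9,  a_7 = 29,  a_8 = 1,  a_9 = 21.
The sequence repeats with period 8.
So a_{437} = a_{1 + ((437-1) mod 8)} = a_5 = 5.

5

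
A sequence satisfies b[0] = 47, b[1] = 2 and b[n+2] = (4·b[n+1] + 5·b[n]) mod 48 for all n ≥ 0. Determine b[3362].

3

b[0] = 47,  b[1] = 2,  b[2] = 3,  b[3] = 22,  b[4] = 7,  b[5] = 42,  b[6] = 11,  b[7] = 14,  b[8] = 15,  b[9] = 34,  b[10] = 19,  b[11] = 6,  b[12] = 23,  b[13] = 26,  b[14] = 27,  b[15] = 46,  b[16] = 31,  b[17] = 18,  b[18] = 35,  b[19] = 38,  b[20] = 39,  b[21] = 10,  b[22] = 43,  b[23] = 30,  b[24] = 47,  b[25] = 2.
Since (b[24], b[25]) = (b[0], b[1]) = (47, 2) (two consecutive terms determine the rest), the sequence is periodic with period 24.
So b[3362] = b[0 + ((3362-0) mod 24)] = b[2] = 3.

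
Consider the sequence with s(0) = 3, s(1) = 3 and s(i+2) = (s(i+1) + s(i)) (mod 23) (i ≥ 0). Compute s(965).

Computing terms: s(0) = 3, s(1) = 3, s(2) = 6, s(3) = 9, s(4) = 15, s(5) = 1, s(6) = 16, s(7) = 17, s(8) = 10, s(9) = 4, s(10) = 14, s(11) = 18, s(12) = 9, s(13) = 4, s(14) = 13, s(15) = 17, s(16) = 7, s(17) = 1, s(18) = 8, s(19) = 9, s(20) = 17, s(21) = 3, s(22) = 20, s(23) = 0, s(24) = 20, s(25) = 20, s(26) = 17, s(27) = 14, s(28) = 8, s(29) = 22, s(30) = 7, s(31) = 6, s(32) = 13, s(33) = 19, s(34) = 9, s(35) = 5, s(36) = 14, s(37) = 19, s(38) = 10, s(39) = 6, s(40) = 16, s(41) = 22, s(42) = 15, s(43) = 14, s(44) = 6, s(45) = 20, s(46) = 3, s(47) = 0, s(48) = 3, s(49) = 3.
The sequence repeats with period 48.
(965 - 0) mod 48 = 5, so s(965) = s(5) = 1.

1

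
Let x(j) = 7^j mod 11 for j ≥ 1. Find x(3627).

Listing terms: x(1) = 7; x(2) = 5; x(3) = 2; x(4) = 3; x(5) = 10; x(6) = 4; x(7) = 6; x(8) = 9; x(9) = 8; x(10) = 1; x(11) = 7.
Since x(11) = x(1) = 7, the sequence is periodic with period 10.
So x(3627) = x(1 + ((3627-1) mod 10)) = x(7) = 6.

6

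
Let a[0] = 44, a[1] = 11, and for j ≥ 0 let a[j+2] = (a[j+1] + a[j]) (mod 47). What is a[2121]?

We have a[0] = 44,  a[1] = 11,  a[2] = 8,  a[3] = 19,  a[4] = 27,  a[5] = 46,  a[6] = 26,  a[7] = 25,  a[8] = 4,  a[9] = 29,  a[10] = 33,  a[11] = 15,  a[12] = 1,  a[13] = 16,  a[14] = 17,  a[15] = 33,  a[16] = 3,  a[17] = 36,  a[18] = 39,  a[19] = 28,  a[20] = 20,  a[21] = 1,  a[22] = 21,  a[23] = 22,  a[24] = 43,  a[25] = 18,  a[26] = 14,  a[27] = 32,  a[28] = 46,  a[29] = 31,  a[30] = 30,  a[31] = 14,  a[32] = 44,  a[33] = 11.
Since (a[32], a[33]) = (a[0], a[1]) = (44, 11) (two consecutive terms determine the rest), the sequence is periodic with period 32.
So a[2121] = a[0 + ((2121-0) mod 32)] = a[9] = 29.

29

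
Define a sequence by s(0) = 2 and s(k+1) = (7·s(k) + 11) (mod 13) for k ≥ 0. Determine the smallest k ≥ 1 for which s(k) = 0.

3

s(0) = 2,  s(1) = 12,  s(2) = 4,  s(3) = 0,  s(4) = 11,  s(5) = 10,  s(6) = 3,  s(7) = 6,  s(8) = 1,  s(9) = 5,  s(10) = 7,  s(11) = 8,  s(12) = 2.
Since s(12) = s(0) = 2, the sequence is periodic with period 12.
The value 0 first appears (with k ≥ 1) at s(3).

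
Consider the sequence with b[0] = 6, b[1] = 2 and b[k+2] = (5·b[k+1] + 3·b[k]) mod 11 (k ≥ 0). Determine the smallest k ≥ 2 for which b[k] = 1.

6

Computing terms: b[0] = 6; b[1] = 2; b[2] = 6; b[3] = 3; b[4] = 0; b[5] = 9; b[6] = 1; b[7] = 10; b[8] = 9; b[9] = 9; b[10] = 6; b[11] = 2.
The sequence repeats with period 10.
The value 1 first appears (with k ≥ 2) at b[6].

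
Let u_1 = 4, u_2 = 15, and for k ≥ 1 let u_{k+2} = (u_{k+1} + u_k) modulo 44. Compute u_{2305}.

We have u_1 = 4, u_2 = 15, u_3 = 19, u_4 = 34, u_5 = 9, u_6 = 43, u_7 = 8, u_8 = 7, u_9 = 15, u_{10} = 22, u_{11} = 37, u_{12} = 15, u_{13} = 8, u_{14} = 23, u_{15} = 31, u_{16} = 10, u_{17} = 41, u_{18} = 7, u_{19} = 4, u_{20} = 11, u_{21} = 15, u_{22} = 26, u_{23} = 41, u_{24} = 23, u_{25} = 20, u_{26} = 43, u_{27} = 19, u_{28} = 18, u_{29} = 37, u_{30} = 11, u_{31} = 4, u_{32} = 15.
Since (u_{31}, u_{32}) = (u_1, u_2) = (4, 15) (two consecutive terms determine the rest), the sequence is periodic with period 30.
(2305 - 1) mod 30 = 24, so u_{2305} = u_{25} = 20.

20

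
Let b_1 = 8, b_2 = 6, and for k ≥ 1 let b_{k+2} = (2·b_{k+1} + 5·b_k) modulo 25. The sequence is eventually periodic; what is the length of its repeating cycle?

20

We have b_1 = 8,  b_2 = 6,  b_3 = 2,  b_4 = 9,  b_5 = 3,  b_6 = 1,  b_7 = 17,  b_8 = 14,  b_9 = 13,  b_{10} = 21,  b_{11} = 7,  b_{12} = 19,  b_{13} = 23,  b_{14} = 16,  b_{15} = 22,  b_{16} = 24,  b_{17} = 8,  b_{18} = 11,  b_{19} = 12,  b_{20} = 4,  b_{21} = 18,  b_{22} = 6,  b_{23} = 2.
Since (b_{22}, b_{23}) = (b_2, b_3) = (6, 2) (two consecutive terms determine the rest), the sequence is eventually periodic: after a pre-period of length 1 it cycles with period 20.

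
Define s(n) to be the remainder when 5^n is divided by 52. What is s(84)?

1

Computing terms: s(0) = 1; s(1) = 5; s(2) = 25; s(3) = 21; s(4) = 1.
The sequence repeats with period 4.
So s(84) = s(0 + ((84-0) mod 4)) = s(0) = 1.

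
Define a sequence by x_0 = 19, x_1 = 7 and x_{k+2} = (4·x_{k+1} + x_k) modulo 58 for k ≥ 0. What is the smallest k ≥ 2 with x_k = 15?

4

Computing terms: x_0 = 19, x_1 = 7, x_2 = 47, x_3 = 21, x_4 = 15, x_5 = 23, x_6 = 49, x_7 = 45, x_8 = 55, x_9 = 33, x_{10} = 13, x_{11} = 27, x_{12} = 5, x_{13} = 47, x_{14} = 19, x_{15} = 7.
The sequence repeats with period 14.
The value 15 first appears (with k ≥ 2) at x_4.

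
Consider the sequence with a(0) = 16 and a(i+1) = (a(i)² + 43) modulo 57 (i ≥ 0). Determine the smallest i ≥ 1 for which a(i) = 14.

1

Listing terms: a(0) = 16,  a(1) = 14,  a(2) = 11,  a(3) = 50,  a(4) = 35,  a(5) = 14.
Since a(5) = a(1) = 14, the sequence is eventually periodic: after a pre-period of length 1 it cycles with period 4.
The value 14 first appears (with i ≥ 1) at a(1).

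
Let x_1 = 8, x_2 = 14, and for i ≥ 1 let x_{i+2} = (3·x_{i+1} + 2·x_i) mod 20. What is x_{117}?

6

Listing terms: x_1 = 8,  x_2 = 14,  x_3 = 18,  x_4 = 2,  x_5 = 2,  x_6 = 10,  x_7 = 14,  x_8 = 2,  x_9 = 14,  x_{10} = 6,  x_{11} = 6,  x_{12} = 10,  x_{13} = 2,  x_{14} = 6,  x_{15} = 2,  x_{16} = 18,  x_{17} = 18,  x_{18} = 10,  x_{19} = 6,  x_{20} = 18,  x_{21} = 6,  x_{22} = 14,  x_{23} = 14,  x_{24} = 10,  x_{25} = 18,  x_{26} = 14,  x_{27} = 18.
Since (x_{26}, x_{27}) = (x_2, x_3) = (14, 18) (two consecutive terms determine the rest), the sequence is eventually periodic: after a pre-period of length 1 it cycles with period 24.
For i ≥ 2, x_i depends only on (i - 2) mod 24. (117 - 2) mod 24 = 19, so x_{117} = x_{21} = 6.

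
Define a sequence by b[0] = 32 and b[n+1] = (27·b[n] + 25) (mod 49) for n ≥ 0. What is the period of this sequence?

Computing terms: b[0] = 32,  b[1] = 7,  b[2] = 18,  b[3] = 21,  b[4] = 4,  b[5] = 35,  b[6] = 39,  b[7] = 0,  b[8] = 25,  b[9] = 14,  b[10] = 11,  b[11] = 28,  b[12] = 46,  b[13] = 42,  b[14] = 32.
Since b[14] = b[0] = 32, the sequence is periodic with period 14.

14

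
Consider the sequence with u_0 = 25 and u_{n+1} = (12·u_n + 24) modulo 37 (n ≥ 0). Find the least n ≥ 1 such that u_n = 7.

u_0 = 25, u_1 = 28, u_2 = 27, u_3 = 15, u_4 = 19, u_5 = 30, u_6 = 14, u_7 = 7, u_8 = 34, u_9 = 25.
The sequence repeats with period 9.
The value 7 first appears (with n ≥ 1) at u_7.

7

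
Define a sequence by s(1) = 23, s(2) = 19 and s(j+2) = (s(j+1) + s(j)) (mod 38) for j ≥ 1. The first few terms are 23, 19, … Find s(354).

30

Computing terms: s(1) = 23; s(2) = 19; s(3) = 4; s(4) = 23; s(5) = 27; s(6) = 12; s(7) = 1; s(8) = 13; s(9) = 14; s(10) = 27; s(11) = 3; s(12) = 30; s(13) = 33; s(14) = 25; s(15) = 20; s(16) = 7; s(17) = 27; s(18) = 34; s(19) = 23; s(20) = 19.
The sequence repeats with period 18.
So s(354) = s(1 + ((354-1) mod 18)) = s(12) = 30.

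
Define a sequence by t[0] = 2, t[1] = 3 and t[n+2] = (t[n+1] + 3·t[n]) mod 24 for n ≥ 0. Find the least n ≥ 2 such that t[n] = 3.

5

t[0] = 2,  t[1] = 3,  t[2] = 9,  t[3] = 18,  t[4] = 21,  t[5] = 3,  t[6] = 18,  t[7] = 3,  t[8] = 9.
Since (t[7], t[8]) = (t[1], t[2]) = (3, 9) (two consecutive terms determine the rest), the sequence is eventually periodic: after a pre-period of length 1 it cycles with period 6.
The value 3 first appears (with n ≥ 2) at t[5].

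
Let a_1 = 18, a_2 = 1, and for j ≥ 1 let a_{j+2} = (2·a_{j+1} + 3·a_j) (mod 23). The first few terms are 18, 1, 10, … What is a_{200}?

a_1 = 18,  a_2 = 1,  a_3 = 10,  a_4 = 0,  a_5 = 7,  a_6 = 14,  a_7 = 3,  a_8 = 2,  a_9 = 13,  a_{10} = 9,  a_{11} = 11,  a_{12} = 3,  a_{13} = 16,  a_{14} = 18,  a_{15} = 15,  a_{16} = 15,  a_{17} = 6,  a_{18} = 11,  a_{19} = 17,  a_{20} = 21,  a_{21} = 1,  a_{22} = 19,  a_{23} = 18,  a_{24} = 1.
The sequence repeats with period 22.
So a_{200} = a_{1 + ((200-1) mod 22)} = a_2 = 1.

1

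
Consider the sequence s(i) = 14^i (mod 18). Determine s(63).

8

Listing terms: s(1) = 14; s(2) = 16; s(3) = 8; s(4) = 4; s(5) = 2; s(6) = 10; s(7) = 14.
Since s(7) = s(1) = 14, the sequence is periodic with period 6.
(63 - 1) mod 6 = 2, so s(63) = s(3) = 8.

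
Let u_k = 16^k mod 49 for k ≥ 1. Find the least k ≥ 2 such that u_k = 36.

Listing terms: u_1 = 16, u_2 = 11, u_3 = 29, u_4 = 23, u_5 = 25, u_6 = 8, u_7 = 30, u_8 = 39, u_9 = 36, u_{10} = 37, u_{11} = 4, u_{12} = 15, u_{13} = 44, u_{14} = 18, u_{15} = 43, u_{16} = 2, u_{17} = 32, u_{18} = 22, u_{19} = 9, u_{20} = 46, u_{21} = 1, u_{22} = 16.
Since u_{22} = u_1 = 16, the sequence is periodic with period 21.
The value 36 first appears (with k ≥ 2) at u_9.

9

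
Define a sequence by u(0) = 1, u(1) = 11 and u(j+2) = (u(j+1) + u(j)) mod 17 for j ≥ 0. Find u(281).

We have u(0) = 1, u(1) = 11, u(2) = 12, u(3) = 6, u(4) = 1, u(5) = 7, u(6) = 8, u(7) = 15, u(8) = 6, u(9) = 4, u(10) = 10, u(11) = 14, u(12) = 7, u(13) = 4, u(14) = 11, u(15) = 15, u(16) = 9, u(17) = 7, u(18) = 16, u(19) = 6, u(20) = 5, u(21) = 11, u(22) = 16, u(23) = 10, u(24) = 9, u(25) = 2, u(26) = 11, u(27) = 13, u(28) = 7, u(29) = 3, u(30) = 10, u(31) = 13, u(32) = 6, u(33) = 2, u(34) = 8, u(35) = 10, u(36) = 1, u(37) = 11.
Since (u(36), u(37)) = (u(0), u(1)) = (1, 11) (two consecutive terms determine the rest), the sequence is periodic with period 36.
(281 - 0) mod 36 = 29, so u(281) = u(29) = 3.

3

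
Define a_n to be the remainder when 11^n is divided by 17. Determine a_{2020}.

4

a_0 = 1, a_1 = 11, a_2 = 2, a_3 = 5, a_4 = 4, a_5 = 10, a_6 = 8, a_7 = 3, a_8 = 16, a_9 = 6, a_{10} = 15, a_{11} = 12, a_{12} = 13, a_{13} = 7, a_{14} = 9, a_{15} = 14, a_{16} = 1.
Since a_{16} = a_0 = 1, the sequence is periodic with period 16.
(2020 - 0) mod 16 = 4, so a_{2020} = a_4 = 4.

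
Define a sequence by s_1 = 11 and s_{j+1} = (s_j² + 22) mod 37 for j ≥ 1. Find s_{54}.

10

s_1 = 11, s_2 = 32, s_3 = 10, s_4 = 11.
Since s_4 = s_1 = 11, the sequence is periodic with period 3.
So s_{54} = s_{1 + ((54-1) mod 3)} = s_3 = 10.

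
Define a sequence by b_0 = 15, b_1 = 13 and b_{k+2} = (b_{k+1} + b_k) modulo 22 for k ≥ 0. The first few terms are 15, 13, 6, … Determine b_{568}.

Computing terms: b_0 = 15; b_1 = 13; b_2 = 6; b_3 = 19; b_4 = 3; b_5 = 0; b_6 = 3; b_7 = 3; b_8 = 6; b_9 = 9; b_{10} = 15; b_{11} = 2; b_{12} = 17; b_{13} = 19; b_{14} = 14; b_{15} = 11; b_{16} = 3; b_{17} = 14; b_{18} = 17; b_{19} = 9; b_{20} = 4; b_{21} = 13; b_{22} = 17; b_{23} = 8; b_{24} = 3; b_{25} = 11; b_{26} = 14; b_{27} = 3; b_{28} = 17; b_{29} = 20; b_{30} = 15; b_{31} = 13.
Since (b_{30}, b_{31}) = (b_0, b_1) = (15, 13) (two consecutive terms determine the rest), the sequence is periodic with period 30.
(568 - 0) mod 30 = 28, so b_{568} = b_{28} = 17.

17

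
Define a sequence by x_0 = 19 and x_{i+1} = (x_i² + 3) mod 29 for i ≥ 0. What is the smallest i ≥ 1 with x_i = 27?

2

We have x_0 = 19,  x_1 = 16,  x_2 = 27,  x_3 = 7,  x_4 = 23,  x_5 = 10,  x_6 = 16.
Since x_6 = x_1 = 16, the sequence is eventually periodic: after a pre-period of length 1 it cycles with period 5.
The value 27 first appears (with i ≥ 1) at x_2.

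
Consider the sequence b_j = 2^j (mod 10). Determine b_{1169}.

b_0 = 1; b_1 = 2; b_2 = 4; b_3 = 8; b_4 = 6; b_5 = 2.
Since b_5 = b_1 = 2, the sequence is eventually periodic: after a pre-period of length 1 it cycles with period 4.
For j ≥ 1, b_j depends only on (j - 1) mod 4. (1169 - 1) mod 4 = 0, so b_{1169} = b_1 = 2.

2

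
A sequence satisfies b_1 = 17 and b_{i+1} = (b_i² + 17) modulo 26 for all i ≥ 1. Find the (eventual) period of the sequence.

6

b_1 = 17,  b_2 = 20,  b_3 = 1,  b_4 = 18,  b_5 = 3,  b_6 = 0,  b_7 = 17.
Since b_7 = b_1 = 17, the sequence is periodic with period 6.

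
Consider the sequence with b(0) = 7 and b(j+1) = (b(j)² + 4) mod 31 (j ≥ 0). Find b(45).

6

b(0) = 7, b(1) = 22, b(2) = 23, b(3) = 6, b(4) = 9, b(5) = 23.
Since b(5) = b(2) = 23, the sequence is eventually periodic: after a pre-period of length 2 it cycles with period 3.
For j ≥ 2, b(j) depends only on (j - 2) mod 3. (45 - 2) mod 3 = 1, so b(45) = b(3) = 6.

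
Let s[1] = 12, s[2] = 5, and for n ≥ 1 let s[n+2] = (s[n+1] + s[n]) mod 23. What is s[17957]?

Listing terms: s[1] = 12,  s[2] = 5,  s[3] = 17,  s[4] = 22,  s[5] = 16,  s[6] = 15,  s[7] = 8,  s[8] = 0,  s[9] = 8,  s[10] = 8,  s[11] = 16,  s[12] = 1,  s[13] = 17,  s[14] = 18,  s[15] = 12,  s[16] = 7,  s[17] = 19,  s[18] = 3,  s[19] = 22,  s[20] = 2,  s[21] = 1,  s[22] = 3,  s[23] = 4,  s[24] = 7,  s[25] = 11,  s[26] = 18,  s[27] = 6,  s[28] = 1,  s[29] = 7,  s[30] = 8,  s[31] = 15,  s[32] = 0,  s[33] = 15,  s[34] = 15,  s[35] = 7,  s[36] = 22,  s[37] = 6,  s[38] = 5,  s[39] = 11,  s[40] = 16,  s[41] = 4,  s[42] = 20,  s[43] = 1,  s[44] = 21,  s[45] = 22,  s[46] = 20,  s[47] = 19,  s[48] = 16,  s[49] = 12,  s[50] = 5.
The sequence repeats with period 48.
So s[17957] = s[1 + ((17957-1) mod 48)] = s[5] = 16.

16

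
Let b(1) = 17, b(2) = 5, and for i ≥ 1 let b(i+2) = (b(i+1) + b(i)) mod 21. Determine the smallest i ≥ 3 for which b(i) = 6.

Listing terms: b(1) = 17; b(2) = 5; b(3) = 1; b(4) = 6; b(5) = 7; b(6) = 13; b(7) = 20; b(8) = 12; b(9) = 11; b(10) = 2; b(11) = 13; b(12) = 15; b(13) = 7; b(14) = 1; b(15) = 8; b(16) = 9; b(17) = 17; b(18) = 5.
Since (b(17), b(18)) = (b(1), b(2)) = (17, 5) (two consecutive terms determine the rest), the sequence is periodic with period 16.
The value 6 first appears (with i ≥ 3) at b(4).

4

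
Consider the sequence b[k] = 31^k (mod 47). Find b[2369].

Computing terms: b[0] = 1, b[1] = 31, b[2] = 21, b[3] = 40, b[4] = 18, b[5] = 41, b[6] = 2, b[7] = 15, b[8] = 42, b[9] = 33, b[10] = 36, b[11] = 35, b[12] = 4, b[13] = 30, b[14] = 37, b[15] = 19, b[16] = 25, b[17] = 23, b[18] = 8, b[19] = 13, b[20] = 27, b[21] = 38, b[22] = 3, b[23] = 46, b[24] = 16, b[25] = 26, b[26] = 7, b[27] = 29, b[28] = 6, b[29] = 45, b[30] = 32, b[31] = 5, b[32] = 14, b[33] = 11, b[34] = 12, b[35] = 43, b[36] = 17, b[37] = 10, b[38] = 28, b[39] = 22, b[40] = 24, b[41] = 39, b[42] = 34, b[43] = 20, b[44] = 9, b[45] = 44, b[46] = 1.
The sequence repeats with period 46.
(2369 - 0) mod 46 = 23, so b[2369] = b[23] = 46.

46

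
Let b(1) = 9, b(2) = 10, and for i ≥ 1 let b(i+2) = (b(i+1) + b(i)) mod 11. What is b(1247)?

Listing terms: b(1) = 9,  b(2) = 10,  b(3) = 8,  b(4) = 7,  b(5) = 4,  b(6) = 0,  b(7) = 4,  b(8) = 4,  b(9) = 8,  b(10) = 1,  b(11) = 9,  b(12) = 10.
Since (b(11), b(12)) = (b(1), b(2)) = (9, 10) (two consecutive terms determine the rest), the sequence is periodic with period 10.
(1247 - 1) mod 10 = 6, so b(1247) = b(7) = 4.

4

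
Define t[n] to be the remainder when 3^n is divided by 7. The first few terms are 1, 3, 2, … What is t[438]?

t[0] = 1,  t[1] = 3,  t[2] = 2,  t[3] = 6,  t[4] = 4,  t[5] = 5,  t[6] = 1.
The sequence repeats with period 6.
So t[438] = t[0 + ((438-0) mod 6)] = t[0] = 1.

1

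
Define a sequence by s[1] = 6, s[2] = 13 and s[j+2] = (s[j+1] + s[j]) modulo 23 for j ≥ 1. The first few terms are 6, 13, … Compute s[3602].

Computing terms: s[1] = 6; s[2] = 13; s[3] = 19; s[4] = 9; s[5] = 5; s[6] = 14; s[7] = 19; s[8] = 10; s[9] = 6; s[10] = 16; s[11] = 22; s[12] = 15; s[13] = 14; s[14] = 6; s[15] = 20; s[16] = 3; s[17] = 0; s[18] = 3; s[19] = 3; s[20] = 6; s[21] = 9; s[22] = 15; s[23] = 1; s[24] = 16; s[25] = 17; s[26] = 10; s[27] = 4; s[28] = 14; s[29] = 18; s[30] = 9; s[31] = 4; s[32] = 13; s[33] = 17; s[34] = 7; s[35] = 1; s[36] = 8; s[37] = 9; s[38] = 17; s[39] = 3; s[40] = 20; s[41] = 0; s[42] = 20; s[43] = 20; s[44] = 17; s[45] = 14; s[46] = 8; s[47] = 22; s[48] = 7; s[49] = 6; s[50] = 13.
Since (s[49], s[50]) = (s[1], s[2]) = (6, 13) (two consecutive terms determine the rest), the sequence is periodic with period 48.
(3602 - 1) mod 48 = 1, so s[3602] = s[2] = 13.

13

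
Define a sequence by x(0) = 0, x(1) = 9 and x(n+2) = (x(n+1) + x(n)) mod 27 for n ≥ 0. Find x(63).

9

We have x(0) = 0,  x(1) = 9,  x(2) = 9,  x(3) = 18,  x(4) = 0,  x(5) = 18,  x(6) = 18,  x(7) = 9,  x(8) = 0,  x(9) = 9.
Since (x(8), x(9)) = (x(0), x(1)) = (0, 9) (two consecutive terms determine the rest), the sequence is periodic with period 8.
So x(63) = x(0 + ((63-0) mod 8)) = x(7) = 9.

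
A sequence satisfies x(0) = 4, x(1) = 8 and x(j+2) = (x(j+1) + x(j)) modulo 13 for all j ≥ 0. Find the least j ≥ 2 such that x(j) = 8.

23

We have x(0) = 4, x(1) = 8, x(2) = 12, x(3) = 7, x(4) = 6, x(5) = 0, x(6) = 6, x(7) = 6, x(8) = 12, x(9) = 5, x(10) = 4, x(11) = 9, x(12) = 0, x(13) = 9, x(14) = 9, x(15) = 5, x(16) = 1, x(17) = 6, x(18) = 7, x(19) = 0, x(20) = 7, x(21) = 7, x(22) = 1, x(23) = 8, x(24) = 9, x(25) = 4, x(26) = 0, x(27) = 4, x(28) = 4, x(29) = 8.
The sequence repeats with period 28.
The value 8 first appears (with j ≥ 2) at x(23).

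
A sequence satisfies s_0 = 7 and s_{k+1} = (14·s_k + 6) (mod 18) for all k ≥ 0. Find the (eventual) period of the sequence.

6

We have s_0 = 7, s_1 = 14, s_2 = 4, s_3 = 8, s_4 = 10, s_5 = 2, s_6 = 16, s_7 = 14.
Since s_7 = s_1 = 14, the sequence is eventually periodic: after a pre-period of length 1 it cycles with period 6.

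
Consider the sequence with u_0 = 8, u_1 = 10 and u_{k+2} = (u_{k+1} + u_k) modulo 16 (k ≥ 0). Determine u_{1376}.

10

u_0 = 8, u_1 = 10, u_2 = 2, u_3 = 12, u_4 = 14, u_5 = 10, u_6 = 8, u_7 = 2, u_8 = 10, u_9 = 12, u_{10} = 6, u_{11} = 2, u_{12} = 8, u_{13} = 10.
The sequence repeats with period 12.
(1376 - 0) mod 12 = 8, so u_{1376} = u_8 = 10.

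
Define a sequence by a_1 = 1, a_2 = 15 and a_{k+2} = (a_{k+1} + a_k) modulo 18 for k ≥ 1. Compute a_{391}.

a_1 = 1; a_2 = 15; a_3 = 16; a_4 = 13; a_5 = 11; a_6 = 6; a_7 = 17; a_8 = 5; a_9 = 4; a_{10} = 9; a_{11} = 13; a_{12} = 4; a_{13} = 17; a_{14} = 3; a_{15} = 2; a_{16} = 5; a_{17} = 7; a_{18} = 12; a_{19} = 1; a_{20} = 13; a_{21} = 14; a_{22} = 9; a_{23} = 5; a_{24} = 14; a_{25} = 1; a_{26} = 15.
The sequence repeats with period 24.
So a_{391} = a_{1 + ((391-1) mod 24)} = a_7 = 17.

17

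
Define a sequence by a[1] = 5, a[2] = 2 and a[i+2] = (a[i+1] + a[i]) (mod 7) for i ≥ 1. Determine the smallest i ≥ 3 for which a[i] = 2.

4

Computing terms: a[1] = 5, a[2] = 2, a[3] = 0, a[4] = 2, a[5] = 2, a[6] = 4, a[7] = 6, a[8] = 3, a[9] = 2, a[10] = 5, a[11] = 0, a[12] = 5, a[13] = 5, a[14] = 3, a[15] = 1, a[16] = 4, a[17] = 5, a[18] = 2.
Since (a[17], a[18]) = (a[1], a[2]) = (5, 2) (two consecutive terms determine the rest), the sequence is periodic with period 16.
The value 2 first appears (with i ≥ 3) at a[4].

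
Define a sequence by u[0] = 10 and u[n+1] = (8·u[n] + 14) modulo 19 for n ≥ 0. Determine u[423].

5

We have u[0] = 10, u[1] = 18, u[2] = 6, u[3] = 5, u[4] = 16, u[5] = 9, u[6] = 10.
The sequence repeats with period 6.
So u[423] = u[0 + ((423-0) mod 6)] = u[3] = 5.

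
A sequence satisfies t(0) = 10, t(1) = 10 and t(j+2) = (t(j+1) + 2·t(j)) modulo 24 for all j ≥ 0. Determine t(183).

2

t(0) = 10,  t(1) = 10,  t(2) = 6,  t(3) = 2,  t(4) = 14,  t(5) = 18,  t(6) = 22,  t(7) = 10,  t(8) = 6.
Since (t(7), t(8)) = (t(1), t(2)) = (10, 6) (two consecutive terms determine the rest), the sequence is eventually periodic: after a pre-period of length 1 it cycles with period 6.
For j ≥ 1, t(j) depends only on (j - 1) mod 6. (183 - 1) mod 6 = 2, so t(183) = t(3) = 2.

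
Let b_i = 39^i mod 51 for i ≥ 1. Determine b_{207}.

24

We have b_1 = 39, b_2 = 42, b_3 = 6, b_4 = 30, b_5 = 48, b_6 = 36, b_7 = 27, b_8 = 33, b_9 = 12, b_{10} = 9, b_{11} = 45, b_{12} = 21, b_{13} = 3, b_{14} = 15, b_{15} = 24, b_{16} = 18, b_{17} = 39.
The sequence repeats with period 16.
(207 - 1) mod 16 = 14, so b_{207} = b_{15} = 24.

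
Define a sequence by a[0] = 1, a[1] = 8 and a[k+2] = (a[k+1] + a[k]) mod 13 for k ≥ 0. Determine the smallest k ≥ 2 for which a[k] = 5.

Computing terms: a[0] = 1; a[1] = 8; a[2] = 9; a[3] = 4; a[4] = 0; a[5] = 4; a[6] = 4; a[7] = 8; a[8] = 12; a[9] = 7; a[10] = 6; a[11] = 0; a[12] = 6; a[13] = 6; a[14] = 12; a[15] = 5; a[16] = 4; a[17] = 9; a[18] = 0; a[19] = 9; a[20] = 9; a[21] = 5; a[22] = 1; a[23] = 6; a[24] = 7; a[25] = 0; a[26] = 7; a[27] = 7; a[28] = 1; a[29] = 8.
The sequence repeats with period 28.
The value 5 first appears (with k ≥ 2) at a[15].

15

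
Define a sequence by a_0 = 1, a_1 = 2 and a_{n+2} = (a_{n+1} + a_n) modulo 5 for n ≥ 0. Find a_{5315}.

2

Computing terms: a_0 = 1; a_1 = 2; a_2 = 3; a_3 = 0; a_4 = 3; a_5 = 3; a_6 = 1; a_7 = 4; a_8 = 0; a_9 = 4; a_{10} = 4; a_{11} = 3; a_{12} = 2; a_{13} = 0; a_{14} = 2; a_{15} = 2; a_{16} = 4; a_{17} = 1; a_{18} = 0; a_{19} = 1; a_{20} = 1; a_{21} = 2.
Since (a_{20}, a_{21}) = (a_0, a_1) = (1, 2) (two consecutive terms determine the rest), the sequence is periodic with period 20.
So a_{5315} = a_{0 + ((5315-0) mod 20)} = a_{15} = 2.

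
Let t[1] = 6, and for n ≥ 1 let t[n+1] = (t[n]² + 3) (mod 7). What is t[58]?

Computing terms: t[1] = 6, t[2] = 4, t[3] = 5, t[4] = 0, t[5] = 3, t[6] = 5.
Since t[6] = t[3] = 5, the sequence is eventually periodic: after a pre-period of length 2 it cycles with period 3.
For n ≥ 3, t[n] depends only on (n - 3) mod 3. (58 - 3) mod 3 = 1, so t[58] = t[4] = 0.

0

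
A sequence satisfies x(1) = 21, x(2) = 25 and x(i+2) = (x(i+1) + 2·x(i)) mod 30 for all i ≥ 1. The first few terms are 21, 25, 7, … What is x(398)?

25

x(1) = 21, x(2) = 25, x(3) = 7, x(4) = 27, x(5) = 11, x(6) = 5, x(7) = 27, x(8) = 7, x(9) = 1, x(10) = 15, x(11) = 17, x(12) = 17, x(13) = 21, x(14) = 25.
Since (x(13), x(14)) = (x(1), x(2)) = (21, 25) (two consecutive terms determine the rest), the sequence is periodic with period 12.
So x(398) = x(1 + ((398-1) mod 12)) = x(2) = 25.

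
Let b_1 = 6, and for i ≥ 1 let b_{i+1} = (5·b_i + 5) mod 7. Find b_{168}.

3

b_1 = 6, b_2 = 0, b_3 = 5, b_4 = 2, b_5 = 1, b_6 = 3, b_7 = 6.
Since b_7 = b_1 = 6, the sequence is periodic with period 6.
(168 - 1) mod 6 = 5, so b_{168} = b_6 = 3.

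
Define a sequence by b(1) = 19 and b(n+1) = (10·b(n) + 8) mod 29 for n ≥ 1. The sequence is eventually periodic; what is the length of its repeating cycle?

28

b(1) = 19; b(2) = 24; b(3) = 16; b(4) = 23; b(5) = 6; b(6) = 10; b(7) = 21; b(8) = 15; b(9) = 13; b(10) = 22; b(11) = 25; b(12) = 26; b(13) = 7; b(14) = 20; b(15) = 5; b(16) = 0; b(17) = 8; b(18) = 1; b(19) = 18; b(20) = 14; b(21) = 3; b(22) = 9; b(23) = 11; b(24) = 2; b(25) = 28; b(26) = 27; b(27) = 17; b(28) = 4; b(29) = 19.
The sequence repeats with period 28.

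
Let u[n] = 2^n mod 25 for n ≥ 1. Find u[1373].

Listing terms: u[1] = 2,  u[2] = 4,  u[3] = 8,  u[4] = 16,  u[5] = 7,  u[6] = 14,  u[7] = 3,  u[8] = 6,  u[9] = 12,  u[10] = 24,  u[11] = 23,  u[12] = 21,  u[13] = 17,  u[14] = 9,  u[15] = 18,  u[16] = 11,  u[17] = 22,  u[18] = 19,  u[19] = 13,  u[20] = 1,  u[21] = 2.
Since u[21] = u[1] = 2, the sequence is periodic with period 20.
So u[1373] = u[1 + ((1373-1) mod 20)] = u[13] = 17.

17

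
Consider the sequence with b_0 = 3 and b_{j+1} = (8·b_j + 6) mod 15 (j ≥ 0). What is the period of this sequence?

Computing terms: b_0 = 3,  b_1 = 0,  b_2 = 6,  b_3 = 9,  b_4 = 3.
The sequence repeats with period 4.

4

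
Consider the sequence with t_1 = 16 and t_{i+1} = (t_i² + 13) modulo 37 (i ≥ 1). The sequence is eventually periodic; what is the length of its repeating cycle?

4

We have t_1 = 16; t_2 = 10; t_3 = 2; t_4 = 17; t_5 = 6; t_6 = 12; t_7 = 9; t_8 = 20; t_9 = 6.
Since t_9 = t_5 = 6, the sequence is eventually periodic: after a pre-period of length 4 it cycles with period 4.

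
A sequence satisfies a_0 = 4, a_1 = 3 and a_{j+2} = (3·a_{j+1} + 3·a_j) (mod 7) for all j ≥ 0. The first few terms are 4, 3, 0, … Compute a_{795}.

4

Listing terms: a_0 = 4,  a_1 = 3,  a_2 = 0,  a_3 = 2,  a_4 = 6,  a_5 = 3,  a_6 = 6,  a_7 = 6,  a_8 = 1,  a_9 = 0,  a_{10} = 3,  a_{11} = 2,  a_{12} = 1,  a_{13} = 2,  a_{14} = 2,  a_{15} = 5,  a_{16} = 0,  a_{17} = 1,  a_{18} = 3,  a_{19} = 5,  a_{20} = 3,  a_{21} = 3,  a_{22} = 4,  a_{23} = 0,  a_{24} = 5,  a_{25} = 1,  a_{26} = 4,  a_{27} = 1,  a_{28} = 1,  a_{29} = 6,  a_{30} = 0,  a_{31} = 4,  a_{32} = 5,  a_{33} = 6,  a_{34} = 5,  a_{35} = 5,  a_{36} = 2,  a_{37} = 0,  a_{38} = 6,  a_{39} = 4,  a_{40} = 2,  a_{41} = 4,  a_{42} = 4,  a_{43} = 3.
Since (a_{42}, a_{43}) = (a_0, a_1) = (4, 3) (two consecutive terms determine the rest), the sequence is periodic with period 42.
So a_{795} = a_{0 + ((795-0) mod 42)} = a_{39} = 4.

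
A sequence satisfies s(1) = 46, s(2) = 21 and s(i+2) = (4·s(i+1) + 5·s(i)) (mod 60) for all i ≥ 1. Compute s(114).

1

s(1) = 46; s(2) = 21; s(3) = 14; s(4) = 41; s(5) = 54; s(6) = 1; s(7) = 34; s(8) = 21; s(9) = 14.
Since (s(8), s(9)) = (s(2), s(3)) = (21, 14) (two consecutive terms determine the rest), the sequence is eventually periodic: after a pre-period of length 1 it cycles with period 6.
For i ≥ 2, s(i) depends only on (i - 2) mod 6. (114 - 2) mod 6 = 4, so s(114) = s(6) = 1.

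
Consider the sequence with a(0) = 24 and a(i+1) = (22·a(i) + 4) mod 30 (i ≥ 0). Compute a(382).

28

a(0) = 24, a(1) = 22, a(2) = 8, a(3) = 0, a(4) = 4, a(5) = 2, a(6) = 18, a(7) = 10, a(8) = 14, a(9) = 12, a(10) = 28, a(11) = 20, a(12) = 24.
Since a(12) = a(0) = 24, the sequence is periodic with period 12.
So a(382) = a(0 + ((382-0) mod 12)) = a(10) = 28.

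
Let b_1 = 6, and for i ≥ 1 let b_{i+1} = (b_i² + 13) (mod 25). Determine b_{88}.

9

We have b_1 = 6, b_2 = 24, b_3 = 14, b_4 = 9, b_5 = 19, b_6 = 24.
Since b_6 = b_2 = 24, the sequence is eventually periodic: after a pre-period of length 1 it cycles with period 4.
For i ≥ 2, b_i depends only on (i - 2) mod 4. (88 - 2) mod 4 = 2, so b_{88} = b_4 = 9.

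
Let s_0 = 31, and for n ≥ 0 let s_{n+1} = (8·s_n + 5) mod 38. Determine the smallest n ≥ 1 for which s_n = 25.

1

Computing terms: s_0 = 31,  s_1 = 25,  s_2 = 15,  s_3 = 11,  s_4 = 17,  s_5 = 27,  s_6 = 31.
The sequence repeats with period 6.
The value 25 first appears (with n ≥ 1) at s_1.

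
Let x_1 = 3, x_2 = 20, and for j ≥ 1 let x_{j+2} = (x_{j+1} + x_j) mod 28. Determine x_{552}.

Listing terms: x_1 = 3, x_2 = 20, x_3 = 23, x_4 = 15, x_5 = 10, x_6 = 25, x_7 = 7, x_8 = 4, x_9 = 11, x_{10} = 15, x_{11} = 26, x_{12} = 13, x_{13} = 11, x_{14} = 24, x_{15} = 7, x_{16} = 3, x_{17} = 10, x_{18} = 13, x_{19} = 23, x_{20} = 8, x_{21} = 3, x_{22} = 11, x_{23} = 14, x_{24} = 25, x_{25} = 11, x_{26} = 8, x_{27} = 19, x_{28} = 27, x_{29} = 18, x_{30} = 17, x_{31} = 7, x_{32} = 24, x_{33} = 3, x_{34} = 27, x_{35} = 2, x_{36} = 1, x_{37} = 3, x_{38} = 4, x_{39} = 7, x_{40} = 11, x_{41} = 18, x_{42} = 1, x_{43} = 19, x_{44} = 20, x_{45} = 11, x_{46} = 3, x_{47} = 14, x_{48} = 17, x_{49} = 3, x_{50} = 20.
Since (x_{49}, x_{50}) = (x_1, x_2) = (3, 20) (two consecutive terms determine the rest), the sequence is periodic with period 48.
(552 - 1) mod 48 = 23, so x_{552} = x_{24} = 25.

25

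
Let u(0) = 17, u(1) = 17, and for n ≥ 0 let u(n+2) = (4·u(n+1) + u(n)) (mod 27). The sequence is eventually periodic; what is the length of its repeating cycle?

24

Computing terms: u(0) = 17,  u(1) = 17,  u(2) = 4,  u(3) = 6,  u(4) = 1,  u(5) = 10,  u(6) = 14,  u(7) = 12,  u(8) = 8,  u(9) = 17,  u(10) = 22,  u(11) = 24,  u(12) = 10,  u(13) = 10,  u(14) = 23,  u(15) = 21,  u(16) = 26,  u(17) = 17,  u(18) = 13,  u(19) = 15,  u(20) = 19,  u(21) = 10,  u(22) = 5,  u(23) = 3,  u(24) = 17,  u(25) = 17.
The sequence repeats with period 24.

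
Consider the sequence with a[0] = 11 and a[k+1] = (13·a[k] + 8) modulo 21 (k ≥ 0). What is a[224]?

a[0] = 11; a[1] = 4; a[2] = 18; a[3] = 11.
Since a[3] = a[0] = 11, the sequence is periodic with period 3.
So a[224] = a[0 + ((224-0) mod 3)] = a[2] = 18.

18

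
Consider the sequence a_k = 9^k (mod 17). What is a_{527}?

Computing terms: a_1 = 9; a_2 = 13; a_3 = 15; a_4 = 16; a_5 = 8; a_6 = 4; a_7 = 2; a_8 = 1; a_9 = 9.
Since a_9 = a_1 = 9, the sequence is periodic with period 8.
So a_{527} = a_{1 + ((527-1) mod 8)} = a_7 = 2.

2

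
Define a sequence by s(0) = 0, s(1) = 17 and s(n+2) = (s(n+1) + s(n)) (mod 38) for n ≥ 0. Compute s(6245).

Listing terms: s(0) = 0,  s(1) = 17,  s(2) = 17,  s(3) = 34,  s(4) = 13,  s(5) = 9,  s(6) = 22,  s(7) = 31,  s(8) = 15,  s(9) = 8,  s(10) = 23,  s(11) = 31,  s(12) = 16,  s(13) = 9,  s(14) = 25,  s(15) = 34,  s(16) = 21,  s(17) = 17,  s(18) = 0,  s(19) = 17.
Since (s(18), s(19)) = (s(0), s(1)) = (0, 17) (two consecutive terms determine the rest), the sequence is periodic with period 18.
(6245 - 0) mod 18 = 17, so s(6245) = s(17) = 17.

17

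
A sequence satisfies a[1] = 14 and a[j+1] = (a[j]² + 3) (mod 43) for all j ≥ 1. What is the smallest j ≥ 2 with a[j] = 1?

Computing terms: a[1] = 14; a[2] = 27; a[3] = 1; a[4] = 4; a[5] = 19; a[6] = 20; a[7] = 16; a[8] = 1.
Since a[8] = a[3] = 1, the sequence is eventually periodic: after a pre-period of length 2 it cycles with period 5.
The value 1 first appears (with j ≥ 2) at a[3].

3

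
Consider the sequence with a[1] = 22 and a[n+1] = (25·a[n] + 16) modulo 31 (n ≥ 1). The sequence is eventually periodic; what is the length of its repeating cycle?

3

We have a[1] = 22,  a[2] = 8,  a[3] = 30,  a[4] = 22.
The sequence repeats with period 3.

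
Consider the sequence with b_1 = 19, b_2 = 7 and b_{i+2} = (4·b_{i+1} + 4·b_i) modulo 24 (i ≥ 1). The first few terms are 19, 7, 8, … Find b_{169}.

Computing terms: b_1 = 19,  b_2 = 7,  b_3 = 8,  b_4 = 12,  b_5 = 8,  b_6 = 8,  b_7 = 16,  b_8 = 0,  b_9 = 16,  b_{10} = 16,  b_{11} = 8,  b_{12} = 0,  b_{13} = 8,  b_{14} = 8.
Since (b_{13}, b_{14}) = (b_5, b_6) = (8, 8) (two consecutive terms determine the rest), the sequence is eventually periodic: after a pre-period of length 4 it cycles with period 8.
For i ≥ 5, b_i depends only on (i - 5) mod 8. (169 - 5) mod 8 = 4, so b_{169} = b_9 = 16.

16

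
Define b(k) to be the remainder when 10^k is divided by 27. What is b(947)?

19

We have b(0) = 1, b(1) = 10, b(2) = 19, b(3) = 1.
The sequence repeats with period 3.
So b(947) = b(0 + ((947-0) mod 3)) = b(2) = 19.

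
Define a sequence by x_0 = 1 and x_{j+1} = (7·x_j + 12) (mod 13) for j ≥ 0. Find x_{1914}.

8

Computing terms: x_0 = 1, x_1 = 6, x_2 = 2, x_3 = 0, x_4 = 12, x_5 = 5, x_6 = 8, x_7 = 3, x_8 = 7, x_9 = 9, x_{10} = 10, x_{11} = 4, x_{12} = 1.
Since x_{12} = x_0 = 1, the sequence is periodic with period 12.
(1914 - 0) mod 12 = 6, so x_{1914} = x_6 = 8.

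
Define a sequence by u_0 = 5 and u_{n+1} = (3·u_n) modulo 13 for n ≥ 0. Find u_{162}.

5

u_0 = 5,  u_1 = 2,  u_2 = 6,  u_3 = 5.
The sequence repeats with period 3.
So u_{162} = u_{0 + ((162-0) mod 3)} = u_0 = 5.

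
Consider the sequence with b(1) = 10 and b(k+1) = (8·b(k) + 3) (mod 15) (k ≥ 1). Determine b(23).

7

b(1) = 10,  b(2) = 8,  b(3) = 7,  b(4) = 14,  b(5) = 10.
Since b(5) = b(1) = 10, the sequence is periodic with period 4.
(23 - 1) mod 4 = 2, so b(23) = b(3) = 7.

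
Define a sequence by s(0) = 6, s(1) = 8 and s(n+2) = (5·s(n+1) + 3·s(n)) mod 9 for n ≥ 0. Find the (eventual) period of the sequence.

6

We have s(0) = 6, s(1) = 8, s(2) = 4, s(3) = 8, s(4) = 7, s(5) = 5, s(6) = 1, s(7) = 2, s(8) = 4, s(9) = 8.
Since (s(8), s(9)) = (s(2), s(3)) = (4, 8) (two consecutive terms determine the rest), the sequence is eventually periodic: after a pre-period of length 2 it cycles with period 6.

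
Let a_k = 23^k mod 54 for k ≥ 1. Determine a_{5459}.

a_1 = 23, a_2 = 43, a_3 = 17, a_4 = 13, a_5 = 29, a_6 = 19, a_7 = 5, a_8 = 7, a_9 = 53, a_{10} = 31, a_{11} = 11, a_{12} = 37, a_{13} = 41, a_{14} = 25, a_{15} = 35, a_{16} = 49, a_{17} = 47, a_{18} = 1, a_{19} = 23.
Since a_{19} = a_1 = 23, the sequence is periodic with period 18.
(5459 - 1) mod 18 = 4, so a_{5459} = a_5 = 29.

29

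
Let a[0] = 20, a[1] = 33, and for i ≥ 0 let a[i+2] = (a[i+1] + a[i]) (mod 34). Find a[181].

a[0] = 20, a[1] = 33, a[2] = 19, a[3] = 18, a[4] = 3, a[5] = 21, a[6] = 24, a[7] = 11, a[8] = 1, a[9] = 12, a[10] = 13, a[11] = 25, a[12] = 4, a[13] = 29, a[14] = 33, a[15] = 28, a[16] = 27, a[17] = 21, a[18] = 14, a[19] = 1, a[20] = 15, a[21] = 16, a[22] = 31, a[23] = 13, a[24] = 10, a[25] = 23, a[26] = 33, a[27] = 22, a[28] = 21, a[29] = 9, a[30] = 30, a[31] = 5, a[32] = 1, a[33] = 6, a[34] = 7, a[35] = 13, a[36] = 20, a[37] = 33.
The sequence repeats with period 36.
(181 - 0) mod 36 = 1, so a[181] = a[1] = 33.

33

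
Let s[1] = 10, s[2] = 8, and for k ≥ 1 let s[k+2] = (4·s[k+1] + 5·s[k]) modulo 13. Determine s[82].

8

s[1] = 10, s[2] = 8, s[3] = 4, s[4] = 4, s[5] = 10, s[6] = 8.
The sequence repeats with period 4.
(82 - 1) mod 4 = 1, so s[82] = s[2] = 8.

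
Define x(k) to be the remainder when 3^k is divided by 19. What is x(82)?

We have x(0) = 1, x(1) = 3, x(2) = 9, x(3) = 8, x(4) = 5, x(5) = 15, x(6) = 7, x(7) = 2, x(8) = 6, x(9) = 18, x(10) = 16, x(11) = 10, x(12) = 11, x(13) = 14, x(14) = 4, x(15) = 12, x(16) = 17, x(17) = 13, x(18) = 1.
Since x(18) = x(0) = 1, the sequence is periodic with period 18.
So x(82) = x(0 + ((82-0) mod 18)) = x(10) = 16.

16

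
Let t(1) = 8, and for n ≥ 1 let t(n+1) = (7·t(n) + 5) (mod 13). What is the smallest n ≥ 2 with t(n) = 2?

11

t(1) = 8, t(2) = 9, t(3) = 3, t(4) = 0, t(5) = 5, t(6) = 1, t(7) = 12, t(8) = 11, t(9) = 4, t(10) = 7, t(11) = 2, t(12) = 6, t(13) = 8.
Since t(13) = t(1) = 8, the sequence is periodic with period 12.
The value 2 first appears (with n ≥ 2) at t(11).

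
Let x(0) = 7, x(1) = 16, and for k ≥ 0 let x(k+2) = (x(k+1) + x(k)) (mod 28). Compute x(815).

Listing terms: x(0) = 7; x(1) = 16; x(2) = 23; x(3) = 11; x(4) = 6; x(5) = 17; x(6) = 23; x(7) = 12; x(8) = 7; x(9) = 19; x(10) = 26; x(11) = 17; x(12) = 15; x(13) = 4; x(14) = 19; x(15) = 23; x(16) = 14; x(17) = 9; x(18) = 23; x(19) = 4; x(20) = 27; x(21) = 3; x(22) = 2; x(23) = 5; x(24) = 7; x(25) = 12; x(26) = 19; x(27) = 3; x(28) = 22; x(29) = 25; x(30) = 19; x(31) = 16; x(32) = 7; x(33) = 23; x(34) = 2; x(35) = 25; x(36) = 27; x(37) = 24; x(38) = 23; x(39) = 19; x(40) = 14; x(41) = 5; x(42) = 19; x(43) = 24; x(44) = 15; x(45) = 11; x(46) = 26; x(47) = 9; x(48) = 7; x(49) = 16.
Since (x(48), x(49)) = (x(0), x(1)) = (7, 16) (two consecutive terms determine the rest), the sequence is periodic with period 48.
(815 - 0) mod 48 = 47, so x(815) = x(47) = 9.

9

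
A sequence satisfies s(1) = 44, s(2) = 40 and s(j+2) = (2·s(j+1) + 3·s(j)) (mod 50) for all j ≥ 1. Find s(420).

34

We have s(1) = 44; s(2) = 40; s(3) = 12; s(4) = 44; s(5) = 24; s(6) = 30; s(7) = 32; s(8) = 4; s(9) = 4; s(10) = 20; s(11) = 2; s(12) = 14; s(13) = 34; s(14) = 10; s(15) = 22; s(16) = 24; s(17) = 14; s(18) = 0; s(19) = 42; s(20) = 34; s(21) = 44; s(22) = 40.
The sequence repeats with period 20.
(420 - 1) mod 20 = 19, so s(420) = s(20) = 34.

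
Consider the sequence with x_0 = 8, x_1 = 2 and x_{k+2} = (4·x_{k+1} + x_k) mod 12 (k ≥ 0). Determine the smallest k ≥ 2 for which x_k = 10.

5

Listing terms: x_0 = 8; x_1 = 2; x_2 = 4; x_3 = 6; x_4 = 4; x_5 = 10; x_6 = 8; x_7 = 6; x_8 = 8; x_9 = 2.
The sequence repeats with period 8.
The value 10 first appears (with k ≥ 2) at x_5.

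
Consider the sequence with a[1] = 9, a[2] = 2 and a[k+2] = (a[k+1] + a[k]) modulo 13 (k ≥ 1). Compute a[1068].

Listing terms: a[1] = 9,  a[2] = 2,  a[3] = 11,  a[4] = 0,  a[5] = 11,  a[6] = 11,  a[7] = 9,  a[8] = 7,  a[9] = 3,  a[10] = 10,  a[11] = 0,  a[12] = 10,  a[13] = 10,  a[14] = 7,  a[15] = 4,  a[16] = 11,  a[17] = 2,  a[18] = 0,  a[19] = 2,  a[20] = 2,  a[21] = 4,  a[22] = 6,  a[23] = 10,  a[24] = 3,  a[25] = 0,  a[26] = 3,  a[27] = 3,  a[28] = 6,  a[29] = 9,  a[30] = 2.
Since (a[29], a[30]) = (a[1], a[2]) = (9, 2) (two consecutive terms determine the rest), the sequence is periodic with period 28.
So a[1068] = a[1 + ((1068-1) mod 28)] = a[4] = 0.

0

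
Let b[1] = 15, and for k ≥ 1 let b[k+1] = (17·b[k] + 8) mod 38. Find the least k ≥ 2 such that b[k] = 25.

b[1] = 15,  b[2] = 35,  b[3] = 33,  b[4] = 37,  b[5] = 29,  b[6] = 7,  b[7] = 13,  b[8] = 1,  b[9] = 25,  b[10] = 15.
The sequence repeats with period 9.
The value 25 first appears (with k ≥ 2) at b[9].

9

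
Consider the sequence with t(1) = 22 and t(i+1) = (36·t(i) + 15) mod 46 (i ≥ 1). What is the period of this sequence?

We have t(1) = 22,  t(2) = 25,  t(3) = 41,  t(4) = 19,  t(5) = 9,  t(6) = 17,  t(7) = 29,  t(8) = 1,  t(9) = 5,  t(10) = 11,  t(11) = 43,  t(12) = 45,  t(13) = 25.
Since t(13) = t(2) = 25, the sequence is eventually periodic: after a pre-period of length 1 it cycles with period 11.

11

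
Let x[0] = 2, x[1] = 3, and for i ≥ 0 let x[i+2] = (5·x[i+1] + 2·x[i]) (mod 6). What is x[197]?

1

Listing terms: x[0] = 2; x[1] = 3; x[2] = 1; x[3] = 5; x[4] = 3; x[5] = 1.
Since (x[4], x[5]) = (x[1], x[2]) = (3, 1) (two consecutive terms determine the rest), the sequence is eventually periodic: after a pre-period of length 1 it cycles with period 3.
For i ≥ 1, x[i] depends only on (i - 1) mod 3. (197 - 1) mod 3 = 1, so x[197] = x[2] = 1.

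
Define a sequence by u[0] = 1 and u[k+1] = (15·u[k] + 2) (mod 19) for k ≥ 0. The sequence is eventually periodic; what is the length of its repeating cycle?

Computing terms: u[0] = 1; u[1] = 17; u[2] = 10; u[3] = 0; u[4] = 2; u[5] = 13; u[6] = 7; u[7] = 12; u[8] = 11; u[9] = 15; u[10] = 18; u[11] = 6; u[12] = 16; u[13] = 14; u[14] = 3; u[15] = 9; u[16] = 4; u[17] = 5; u[18] = 1.
Since u[18] = u[0] = 1, the sequence is periodic with period 18.

18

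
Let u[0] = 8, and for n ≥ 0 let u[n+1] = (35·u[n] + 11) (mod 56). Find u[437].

11

u[0] = 8; u[1] = 11; u[2] = 4; u[3] = 39; u[4] = 32; u[5] = 11.
Since u[5] = u[1] = 11, the sequence is eventually periodic: after a pre-period of length 1 it cycles with period 4.
For n ≥ 1, u[n] depends only on (n - 1) mod 4. (437 - 1) mod 4 = 0, so u[437] = u[1] = 11.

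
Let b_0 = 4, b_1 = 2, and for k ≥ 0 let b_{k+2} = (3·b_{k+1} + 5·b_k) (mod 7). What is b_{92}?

We have b_0 = 4; b_1 = 2; b_2 = 5; b_3 = 4; b_4 = 2.
The sequence repeats with period 3.
So b_{92} = b_{0 + ((92-0) mod 3)} = b_2 = 5.

5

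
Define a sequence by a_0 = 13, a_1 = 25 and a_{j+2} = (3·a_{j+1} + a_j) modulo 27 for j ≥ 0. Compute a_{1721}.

4

Computing terms: a_0 = 13, a_1 = 25, a_2 = 7, a_3 = 19, a_4 = 10, a_5 = 22, a_6 = 22, a_7 = 7, a_8 = 16, a_9 = 1, a_{10} = 19, a_{11} = 4, a_{12} = 4, a_{13} = 16, a_{14} = 25, a_{15} = 10, a_{16} = 1, a_{17} = 13, a_{18} = 13, a_{19} = 25.
The sequence repeats with period 18.
So a_{1721} = a_{0 + ((1721-0) mod 18)} = a_{11} = 4.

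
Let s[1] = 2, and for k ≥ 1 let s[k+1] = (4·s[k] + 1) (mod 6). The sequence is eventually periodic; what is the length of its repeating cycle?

Listing terms: s[1] = 2; s[2] = 3; s[3] = 1; s[4] = 5; s[5] = 3.
Since s[5] = s[2] = 3, the sequence is eventually periodic: after a pre-period of length 1 it cycles with period 3.

3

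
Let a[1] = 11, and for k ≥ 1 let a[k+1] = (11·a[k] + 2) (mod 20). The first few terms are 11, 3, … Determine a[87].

3

Computing terms: a[1] = 11; a[2] = 3; a[3] = 15; a[4] = 7; a[5] = 19; a[6] = 11.
The sequence repeats with period 5.
(87 - 1) mod 5 = 1, so a[87] = a[2] = 3.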